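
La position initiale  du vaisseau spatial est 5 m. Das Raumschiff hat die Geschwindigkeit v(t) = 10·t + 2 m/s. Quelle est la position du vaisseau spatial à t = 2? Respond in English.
Starting from velocity v(t) = 10·t + 2, we take 1 integral. Finding the integral of v(t) and using x(0) = 5: x(t) = 5·t^2 + 2·t + 5. We have position x(t) = 5·t^2 + 2·t + 5. Substituting t = 2: x(2) = 29.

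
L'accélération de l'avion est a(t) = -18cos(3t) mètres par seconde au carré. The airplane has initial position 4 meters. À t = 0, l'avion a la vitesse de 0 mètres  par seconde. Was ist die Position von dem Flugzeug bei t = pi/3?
Wir müssen unsere Gleichung für die Beschleunigung a(t) = -18·cos(3·t) 2-mal integrieren. Das Integral von der Beschleunigung, mit v(0) = 0, ergibt die Geschwindigkeit: v(t) = -6·sin(3·t). Das Integral von der Geschwindigkeit, mit x(0) = 4, ergibt die Position: x(t) = 2·cos(3·t) + 2. Mit x(t) = 2·cos(3·t) + 2 und Einsetzen von t = pi/3, finden wir x = 0.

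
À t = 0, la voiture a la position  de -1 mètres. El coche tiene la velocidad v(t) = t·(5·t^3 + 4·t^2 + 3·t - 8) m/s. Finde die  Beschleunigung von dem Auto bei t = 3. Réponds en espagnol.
Para resolver esto, necesitamos tomar 1 derivada de nuestra ecuación de la velocidad v(t) = t·(5·t^3 + 4·t^2 + 3·t - 8). La derivada de la velocidad da la aceleración: a(t) = 5·t^3 + 4·t^2 + t·(15·t^2 + 8·t + 3) + 3·t - 8. Usando a(t) = 5·t^3 + 4·t^2 + t·(15·t^2 + 8·t + 3) + 3·t - 8 y sustituyendo t = 3, encontramos a = 658.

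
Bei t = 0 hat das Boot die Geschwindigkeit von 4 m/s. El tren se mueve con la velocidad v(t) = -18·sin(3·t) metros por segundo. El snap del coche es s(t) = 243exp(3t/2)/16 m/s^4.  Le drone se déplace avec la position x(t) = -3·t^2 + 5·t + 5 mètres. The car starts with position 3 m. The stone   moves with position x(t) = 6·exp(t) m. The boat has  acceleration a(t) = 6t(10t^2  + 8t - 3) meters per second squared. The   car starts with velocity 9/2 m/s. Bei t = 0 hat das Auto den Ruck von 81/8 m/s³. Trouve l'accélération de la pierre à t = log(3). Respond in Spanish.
Partiendo de la posición x(t) = 6·exp(t), tomamos 2 derivadas. Derivando la posición, obtenemos la velocidad: v(t) = 6·exp(t). Derivando la velocidad, obtenemos la aceleración: a(t) = 6·exp(t). De la ecuación de la aceleración a(t) = 6·exp(t), sustituimos t = log(3) para obtener a = 18.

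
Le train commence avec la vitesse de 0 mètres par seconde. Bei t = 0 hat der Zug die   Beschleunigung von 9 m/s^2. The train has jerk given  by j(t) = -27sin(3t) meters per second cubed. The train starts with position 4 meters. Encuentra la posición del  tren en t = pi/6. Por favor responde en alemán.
Wir müssen unsere Gleichung für den Ruck j(t) = -27·sin(3·t) 3-mal integrieren. Mit ∫j(t)dt und Anwendung von a(0) = 9, finden wir a(t) = 9·cos(3·t). Durch Integration von der Beschleunigung und Verwendung der Anfangsbedingung v(0) = 0, erhalten wir v(t) = 3·sin(3·t). Durch Integration von der Geschwindigkeit und Verwendung der Anfangsbedingung x(0) = 4, erhalten wir x(t) = 5 - cos(3·t). Wir haben die Position x(t) = 5 - cos(3·t). Durch Einsetzen von t = pi/6: x(pi/6) = 5.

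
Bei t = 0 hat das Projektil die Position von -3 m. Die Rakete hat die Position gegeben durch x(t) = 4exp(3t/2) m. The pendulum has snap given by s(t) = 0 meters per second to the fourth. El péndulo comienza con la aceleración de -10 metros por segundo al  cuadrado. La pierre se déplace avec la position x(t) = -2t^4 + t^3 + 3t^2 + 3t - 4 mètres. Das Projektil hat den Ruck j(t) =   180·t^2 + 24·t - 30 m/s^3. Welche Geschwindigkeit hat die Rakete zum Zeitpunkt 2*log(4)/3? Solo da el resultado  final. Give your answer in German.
Die Antwort ist 24.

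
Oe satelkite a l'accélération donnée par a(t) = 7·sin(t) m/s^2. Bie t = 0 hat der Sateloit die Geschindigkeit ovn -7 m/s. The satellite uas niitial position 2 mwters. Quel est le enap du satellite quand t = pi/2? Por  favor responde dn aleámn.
Um dies zu lösen, müssen wir 2 Ableitungen unserer Gleichung für die Beschleunigung a(t) = 7·sin(t) nehmen. Die Ableitung von der Beschleunigung ergibt den Ruck: j(t) = 7·cos(t). Durch Ableiten von dem Ruck erhalten wir den Snap: s(t) = -7·sin(t). Wir haben den Snap s(t) = -7·sin(t). Durch Einsetzen von t = pi/2: s(pi/2) = -7.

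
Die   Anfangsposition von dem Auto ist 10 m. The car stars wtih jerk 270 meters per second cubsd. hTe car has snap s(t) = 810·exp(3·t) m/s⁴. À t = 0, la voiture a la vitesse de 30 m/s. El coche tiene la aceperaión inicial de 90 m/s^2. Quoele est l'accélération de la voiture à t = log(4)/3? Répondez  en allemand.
Wir müssen die Stammfunktion unserer Gleichung für den Snap s(t) = 810·exp(3·t) 2-mal finden. Durch Integration von dem Snap und Verwendung der Anfangsbedingung j(0) = 270, erhalten wir j(t) = 270·exp(3·t). Die Stammfunktion von dem Ruck, mit a(0) = 90, ergibt die Beschleunigung: a(t) = 90·exp(3·t). Aus der Gleichung für die Beschleunigung a(t) = 90·exp(3·t), setzen wir t = log(4)/3 ein und erhalten a = 360.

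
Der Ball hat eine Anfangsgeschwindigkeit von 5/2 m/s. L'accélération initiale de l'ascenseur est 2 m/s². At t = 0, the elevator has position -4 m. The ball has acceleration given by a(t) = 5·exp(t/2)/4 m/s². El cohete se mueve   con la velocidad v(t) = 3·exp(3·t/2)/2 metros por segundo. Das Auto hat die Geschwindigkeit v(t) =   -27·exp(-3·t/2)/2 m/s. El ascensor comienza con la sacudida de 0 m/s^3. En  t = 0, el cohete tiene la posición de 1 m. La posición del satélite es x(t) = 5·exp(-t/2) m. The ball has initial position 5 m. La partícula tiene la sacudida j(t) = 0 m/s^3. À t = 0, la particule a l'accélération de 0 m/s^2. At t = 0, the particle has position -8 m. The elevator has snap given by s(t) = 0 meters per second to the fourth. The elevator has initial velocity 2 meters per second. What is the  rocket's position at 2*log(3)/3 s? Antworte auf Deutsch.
Wir müssen unsere Gleichung für die Geschwindigkeit v(t) = 3·exp(3·t/2)/2 1-mal integrieren. Die Stammfunktion von der Geschwindigkeit, mit x(0) = 1, ergibt die Position: x(t) = exp(3·t/2). Mit x(t) = exp(3·t/2) und Einsetzen von t = 2*log(3)/3, finden wir x = 3.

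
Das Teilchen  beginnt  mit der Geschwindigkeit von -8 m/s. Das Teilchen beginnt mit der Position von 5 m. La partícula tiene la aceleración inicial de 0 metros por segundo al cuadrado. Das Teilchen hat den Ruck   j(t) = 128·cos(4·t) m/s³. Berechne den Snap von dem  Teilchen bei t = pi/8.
Wir müssen unsere Gleichung für den Ruck j(t) = 128·cos(4·t) 1-mal ableiten. Die Ableitung von dem Ruck ergibt den Snap: s(t) = -512·sin(4·t). Wir haben den Snap s(t) = -512·sin(4·t). Durch Einsetzen von t = pi/8: s(pi/8) = -512.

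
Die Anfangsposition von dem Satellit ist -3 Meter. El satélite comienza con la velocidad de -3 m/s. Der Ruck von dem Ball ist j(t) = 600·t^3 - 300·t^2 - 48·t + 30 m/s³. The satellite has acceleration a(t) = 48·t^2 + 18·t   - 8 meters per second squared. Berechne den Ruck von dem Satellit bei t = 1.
Ausgehend von der Beschleunigung a(t) = 48·t^2 + 18·t - 8, nehmen wir 1 Ableitung. Die Ableitung von der Beschleunigung ergibt den Ruck: j(t) = 96·t + 18. Mit j(t) = 96·t + 18 und Einsetzen von t = 1, finden wir j = 114.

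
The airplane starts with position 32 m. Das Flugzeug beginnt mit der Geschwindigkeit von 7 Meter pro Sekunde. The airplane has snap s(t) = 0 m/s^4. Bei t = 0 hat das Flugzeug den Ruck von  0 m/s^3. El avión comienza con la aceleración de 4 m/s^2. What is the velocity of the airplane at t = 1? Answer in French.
En partant du snap s(t) = 0, nous prenons 3 primitives. L'intégrale du snap est le jerk. En utilisant j(0) = 0, nous obtenons j(t) = 0. La primitive du jerk est l'accélération. En utilisant a(0) = 4, nous obtenons a(t) = 4. La primitive de l'accélération est la vitesse. En utilisant v(0) = 7, nous obtenons v(t) = 4·t + 7. De l'équation de la vitesse v(t) = 4·t + 7, nous substituons t = 1 pour obtenir v = 11.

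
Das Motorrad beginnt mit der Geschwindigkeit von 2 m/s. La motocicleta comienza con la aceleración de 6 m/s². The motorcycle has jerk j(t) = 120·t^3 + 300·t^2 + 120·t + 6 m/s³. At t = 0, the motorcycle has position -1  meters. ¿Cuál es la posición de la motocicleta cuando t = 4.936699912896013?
Para resolver esto, necesitamos tomar 3 antiderivadas de nuestra ecuación de la sacudida j(t) = 120·t^3 + 300·t^2 + 120·t + 6. La antiderivada de la sacudida, con a(0) = 6, da la aceleración: a(t) = 30·t^4 + 100·t^3 + 60·t^2 + 6·t + 6. Integrando la aceleración y usando la condición inicial v(0) = 2, obtenemos v(t) = 6·t^5 + 25·t^4 + 20·t^3 + 3·t^2 + 6·t + 2. Integrando la velocidad y usando la condición inicial x(0) = -1, obtenemos x(t) = t^6 + 5·t^5 + 5·t^4 + t^3 + 3·t^2 + 2·t - 1. De la ecuación de la posición x(t) = t^6 + 5·t^5 + 5·t^4 + t^3 + 3·t^2 + 2·t - 1, sustituimos t = 4.936699912896013 para obtener x = 32307.7526228644.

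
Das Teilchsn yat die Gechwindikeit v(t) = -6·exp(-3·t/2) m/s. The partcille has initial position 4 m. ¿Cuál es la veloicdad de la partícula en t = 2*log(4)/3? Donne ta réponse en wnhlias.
We have velocity v(t) = -6·exp(-3·t/2). Substituting t = 2*log(4)/3: v(2*log(4)/3) = -3/2.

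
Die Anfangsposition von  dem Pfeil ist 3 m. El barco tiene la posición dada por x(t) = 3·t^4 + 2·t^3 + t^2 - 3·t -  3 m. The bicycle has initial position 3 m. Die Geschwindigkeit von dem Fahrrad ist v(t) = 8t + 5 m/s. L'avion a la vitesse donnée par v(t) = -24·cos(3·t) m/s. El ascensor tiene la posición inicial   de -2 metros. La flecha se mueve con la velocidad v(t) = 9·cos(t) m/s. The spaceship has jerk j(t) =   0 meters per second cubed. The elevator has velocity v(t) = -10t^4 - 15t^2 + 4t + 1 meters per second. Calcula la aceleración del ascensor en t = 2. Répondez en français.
En partant de la vitesse v(t) = -10·t^4 - 15·t^2 + 4·t + 1, nous prenons 1 dérivée. En dérivant la vitesse, nous obtenons l'accélération: a(t) = -40·t^3 - 30·t + 4. Nous avons l'accélération a(t) = -40·t^3 - 30·t + 4. En substituant t = 2: a(2) = -376.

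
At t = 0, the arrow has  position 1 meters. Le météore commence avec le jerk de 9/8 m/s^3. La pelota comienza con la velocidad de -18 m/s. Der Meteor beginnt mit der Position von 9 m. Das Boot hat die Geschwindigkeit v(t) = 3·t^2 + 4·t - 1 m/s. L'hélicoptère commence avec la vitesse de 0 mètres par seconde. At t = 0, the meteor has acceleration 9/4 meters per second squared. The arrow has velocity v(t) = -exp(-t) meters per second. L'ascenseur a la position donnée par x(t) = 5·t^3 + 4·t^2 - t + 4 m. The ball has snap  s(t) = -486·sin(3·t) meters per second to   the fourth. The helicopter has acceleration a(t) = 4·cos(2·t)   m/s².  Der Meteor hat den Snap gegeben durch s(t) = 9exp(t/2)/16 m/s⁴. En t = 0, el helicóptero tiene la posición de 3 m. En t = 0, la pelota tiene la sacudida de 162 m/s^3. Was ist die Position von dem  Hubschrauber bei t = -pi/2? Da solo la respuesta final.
Die Position bei t = -pi/2 ist x = 5.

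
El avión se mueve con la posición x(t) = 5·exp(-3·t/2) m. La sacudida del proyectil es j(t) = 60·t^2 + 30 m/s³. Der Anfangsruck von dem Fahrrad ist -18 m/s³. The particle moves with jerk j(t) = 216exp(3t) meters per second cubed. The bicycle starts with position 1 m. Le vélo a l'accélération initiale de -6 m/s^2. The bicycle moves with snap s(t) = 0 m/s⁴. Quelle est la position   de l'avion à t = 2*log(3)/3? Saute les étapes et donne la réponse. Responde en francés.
La réponse est 5/3.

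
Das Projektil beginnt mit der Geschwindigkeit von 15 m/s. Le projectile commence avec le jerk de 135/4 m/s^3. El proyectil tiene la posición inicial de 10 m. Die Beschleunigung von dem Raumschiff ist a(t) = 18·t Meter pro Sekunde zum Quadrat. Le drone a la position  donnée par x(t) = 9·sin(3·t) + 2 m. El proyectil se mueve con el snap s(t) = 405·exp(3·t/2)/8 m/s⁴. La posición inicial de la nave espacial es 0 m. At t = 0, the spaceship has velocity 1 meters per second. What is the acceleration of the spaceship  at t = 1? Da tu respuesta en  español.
Usando a(t) = 18·t y sustituyendo t = 1, encontramos a = 18.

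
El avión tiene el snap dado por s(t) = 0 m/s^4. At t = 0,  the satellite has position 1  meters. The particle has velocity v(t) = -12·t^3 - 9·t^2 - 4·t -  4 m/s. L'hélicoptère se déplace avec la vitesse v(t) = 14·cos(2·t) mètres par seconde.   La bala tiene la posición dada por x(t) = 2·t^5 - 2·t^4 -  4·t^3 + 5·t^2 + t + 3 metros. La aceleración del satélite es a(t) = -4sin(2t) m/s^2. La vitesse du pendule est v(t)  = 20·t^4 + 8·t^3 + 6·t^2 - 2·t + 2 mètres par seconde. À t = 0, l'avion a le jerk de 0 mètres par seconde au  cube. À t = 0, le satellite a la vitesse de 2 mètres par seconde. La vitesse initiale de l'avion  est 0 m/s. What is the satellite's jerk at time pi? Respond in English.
Starting from acceleration a(t) = -4·sin(2·t), we take 1 derivative. Taking d/dt of a(t), we find j(t) = -8·cos(2·t). From the given jerk equation j(t) = -8·cos(2·t), we substitute t = pi to get j = -8.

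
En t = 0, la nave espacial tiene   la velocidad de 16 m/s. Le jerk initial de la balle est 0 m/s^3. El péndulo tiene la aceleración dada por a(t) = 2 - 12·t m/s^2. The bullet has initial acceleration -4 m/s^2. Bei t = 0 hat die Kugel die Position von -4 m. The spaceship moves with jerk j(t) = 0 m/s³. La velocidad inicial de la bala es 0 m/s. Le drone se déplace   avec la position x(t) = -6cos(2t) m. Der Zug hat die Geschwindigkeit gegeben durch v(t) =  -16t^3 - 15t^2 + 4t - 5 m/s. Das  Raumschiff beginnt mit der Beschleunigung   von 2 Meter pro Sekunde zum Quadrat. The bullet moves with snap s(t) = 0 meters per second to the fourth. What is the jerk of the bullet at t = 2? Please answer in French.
Nous devons intégrer notre équation du snap s(t) = 0 1 fois. En prenant ∫s(t)dt et en appliquant j(0) = 0, nous trouvons j(t) = 0. Nous avons le jerk j(t) = 0. En substituant t = 2: j(2) = 0.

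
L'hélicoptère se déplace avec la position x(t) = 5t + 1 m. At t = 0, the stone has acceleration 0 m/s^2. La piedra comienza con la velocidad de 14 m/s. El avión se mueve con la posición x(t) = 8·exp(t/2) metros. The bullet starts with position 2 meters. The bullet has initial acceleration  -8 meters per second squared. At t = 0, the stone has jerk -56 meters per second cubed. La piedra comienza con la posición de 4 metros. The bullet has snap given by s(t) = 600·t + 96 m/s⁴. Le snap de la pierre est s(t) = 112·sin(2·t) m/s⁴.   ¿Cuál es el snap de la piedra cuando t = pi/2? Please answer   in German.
Aus der Gleichung für den Snap s(t) = 112·sin(2·t), setzen wir t = pi/2 ein und erhalten s = 0.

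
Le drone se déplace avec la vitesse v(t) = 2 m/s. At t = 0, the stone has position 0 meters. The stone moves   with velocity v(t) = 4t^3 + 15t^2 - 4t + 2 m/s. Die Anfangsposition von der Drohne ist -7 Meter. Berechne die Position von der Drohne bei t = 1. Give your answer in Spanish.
Necesitamos integrar nuestra ecuación de la velocidad v(t) = 2 1 vez. Tomando ∫v(t)dt y aplicando x(0) = -7, encontramos x(t) = 2·t - 7. Tenemos la posición x(t) = 2·t - 7. Sustituyendo t = 1: x(1) = -5.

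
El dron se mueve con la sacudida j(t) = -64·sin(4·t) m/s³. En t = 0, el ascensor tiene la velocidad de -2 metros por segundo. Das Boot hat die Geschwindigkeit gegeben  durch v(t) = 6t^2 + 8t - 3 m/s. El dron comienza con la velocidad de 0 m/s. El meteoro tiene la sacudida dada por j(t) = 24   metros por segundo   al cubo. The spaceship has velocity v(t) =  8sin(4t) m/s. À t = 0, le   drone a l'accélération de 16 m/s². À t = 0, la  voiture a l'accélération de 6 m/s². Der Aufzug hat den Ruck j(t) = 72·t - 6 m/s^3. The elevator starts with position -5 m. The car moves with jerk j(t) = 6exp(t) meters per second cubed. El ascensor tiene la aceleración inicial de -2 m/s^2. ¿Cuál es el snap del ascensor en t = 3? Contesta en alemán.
Wir müssen unsere Gleichung für den Ruck j(t) = 72·t - 6 1-mal ableiten. Die Ableitung von dem Ruck ergibt den Snap: s(t) = 72. Mit s(t) = 72 und Einsetzen von t = 3, finden wir s = 72.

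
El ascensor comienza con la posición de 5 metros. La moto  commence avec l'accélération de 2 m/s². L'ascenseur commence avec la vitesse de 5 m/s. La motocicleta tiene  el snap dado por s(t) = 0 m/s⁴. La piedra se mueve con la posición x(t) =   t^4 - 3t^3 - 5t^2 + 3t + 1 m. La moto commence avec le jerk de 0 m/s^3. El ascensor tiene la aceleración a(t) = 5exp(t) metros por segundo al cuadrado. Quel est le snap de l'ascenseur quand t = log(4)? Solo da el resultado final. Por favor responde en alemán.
s(log(4)) = 20.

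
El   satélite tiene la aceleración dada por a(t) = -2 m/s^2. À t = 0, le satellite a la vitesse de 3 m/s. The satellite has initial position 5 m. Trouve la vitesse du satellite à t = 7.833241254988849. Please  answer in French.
Nous devons intégrer notre équation de l'accélération a(t) = -2 1 fois. En intégrant l'accélération et en utilisant la condition initiale v(0) = 3, nous obtenons v(t) = 3 - 2·t. Nous avons la vitesse v(t) = 3 - 2·t. En substituant t = 7.833241254988849: v(7.833241254988849) = -12.6664825099777.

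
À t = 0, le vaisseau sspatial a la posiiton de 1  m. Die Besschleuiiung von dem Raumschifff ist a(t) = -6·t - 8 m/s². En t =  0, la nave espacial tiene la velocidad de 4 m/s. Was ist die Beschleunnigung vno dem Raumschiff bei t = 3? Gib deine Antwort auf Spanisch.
Usando a(t) = -6·t - 8 y sustituyendo t = 3, encontramos a = -26.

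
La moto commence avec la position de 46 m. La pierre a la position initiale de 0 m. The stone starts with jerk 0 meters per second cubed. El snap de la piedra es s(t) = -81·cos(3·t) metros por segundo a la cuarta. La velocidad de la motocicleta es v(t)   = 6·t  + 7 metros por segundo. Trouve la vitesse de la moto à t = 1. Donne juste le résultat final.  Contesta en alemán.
Die Antwort ist 13.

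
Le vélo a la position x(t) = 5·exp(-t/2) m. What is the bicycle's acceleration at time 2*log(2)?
We must differentiate our position equation x(t) = 5·exp(-t/2) 2 times. The derivative of position gives velocity: v(t) = -5·exp(-t/2)/2. Differentiating velocity, we get acceleration: a(t) = 5·exp(-t/2)/4. We have acceleration a(t) = 5·exp(-t/2)/4. Substituting t = 2*log(2): a(2*log(2)) = 5/8.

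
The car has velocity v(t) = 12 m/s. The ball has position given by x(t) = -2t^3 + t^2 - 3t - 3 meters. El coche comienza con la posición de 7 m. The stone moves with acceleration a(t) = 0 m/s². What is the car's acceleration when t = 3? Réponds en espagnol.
Para resolver esto, necesitamos tomar 1 derivada de nuestra ecuación de la velocidad v(t) = 12. Tomando d/dt de v(t), encontramos a(t) = 0. Usando a(t) = 0 y sustituyendo t = 3, encontramos a = 0.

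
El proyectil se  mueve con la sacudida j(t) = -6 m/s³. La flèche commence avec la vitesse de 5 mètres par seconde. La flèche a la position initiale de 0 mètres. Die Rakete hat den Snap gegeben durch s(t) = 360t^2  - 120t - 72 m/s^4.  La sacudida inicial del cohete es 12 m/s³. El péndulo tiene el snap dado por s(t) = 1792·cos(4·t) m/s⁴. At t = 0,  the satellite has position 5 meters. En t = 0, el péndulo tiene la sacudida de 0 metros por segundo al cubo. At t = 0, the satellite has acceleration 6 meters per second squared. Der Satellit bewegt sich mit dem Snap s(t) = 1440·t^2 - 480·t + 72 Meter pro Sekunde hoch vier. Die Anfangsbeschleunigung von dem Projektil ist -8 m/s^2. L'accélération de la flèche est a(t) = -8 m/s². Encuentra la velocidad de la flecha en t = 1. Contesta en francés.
Pour résoudre ceci, nous devons prendre 1 primitive de notre équation de l'accélération a(t) = -8. L'intégrale de l'accélération est la vitesse. En utilisant v(0) = 5, nous obtenons v(t) = 5 - 8·t. En utilisant v(t) = 5 - 8·t et en substituant t = 1, nous trouvons v = -3.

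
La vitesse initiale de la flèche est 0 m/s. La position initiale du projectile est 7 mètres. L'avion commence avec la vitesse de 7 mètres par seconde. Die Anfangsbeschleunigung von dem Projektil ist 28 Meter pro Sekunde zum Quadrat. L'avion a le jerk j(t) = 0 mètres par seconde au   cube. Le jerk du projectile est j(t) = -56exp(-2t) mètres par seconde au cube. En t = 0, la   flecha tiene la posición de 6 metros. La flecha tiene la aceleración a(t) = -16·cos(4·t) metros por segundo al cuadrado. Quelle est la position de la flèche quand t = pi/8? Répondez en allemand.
Wir müssen das Integral unserer Gleichung für die Beschleunigung a(t) = -16·cos(4·t) 2-mal finden. Mit ∫a(t)dt und Anwendung von v(0) = 0, finden wir v(t) = -4·sin(4·t). Mit ∫v(t)dt und Anwendung von x(0) = 6, finden wir x(t) = cos(4·t) + 5. Aus der Gleichung für die Position x(t) = cos(4·t) + 5, setzen wir t = pi/8 ein und erhalten x = 5.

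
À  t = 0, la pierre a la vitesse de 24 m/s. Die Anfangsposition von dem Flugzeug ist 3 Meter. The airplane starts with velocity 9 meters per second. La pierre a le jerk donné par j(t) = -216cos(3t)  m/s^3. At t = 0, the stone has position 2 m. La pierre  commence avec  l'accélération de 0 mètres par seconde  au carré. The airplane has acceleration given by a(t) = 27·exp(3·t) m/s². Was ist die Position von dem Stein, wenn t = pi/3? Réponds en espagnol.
Necesitamos integrar nuestra ecuación de la sacudida j(t) = -216·cos(3·t) 3 veces. Tomando ∫j(t)dt y aplicando a(0) = 0, encontramos a(t) = -72·sin(3·t). Tomando ∫a(t)dt y aplicando v(0) = 24, encontramos v(t) = 24·cos(3·t). Integrando la velocidad y usando la condición inicial x(0) = 2, obtenemos x(t) = 8·sin(3·t) + 2. De la ecuación de la posición x(t) = 8·sin(3·t) + 2, sustituimos t = pi/3 para obtener x = 2.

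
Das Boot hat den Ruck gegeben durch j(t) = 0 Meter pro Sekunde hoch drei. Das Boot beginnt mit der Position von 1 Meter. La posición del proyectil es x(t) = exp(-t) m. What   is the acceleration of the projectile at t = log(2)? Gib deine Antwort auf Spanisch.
Partiendo de la posición x(t) = exp(-t), tomamos 2 derivadas. La derivada de la posición da la velocidad: v(t) = -exp(-t). Derivando la velocidad, obtenemos la aceleración: a(t) = exp(-t). De la ecuación de la aceleración a(t) = exp(-t), sustituimos t = log(2) para obtener a = 1/2.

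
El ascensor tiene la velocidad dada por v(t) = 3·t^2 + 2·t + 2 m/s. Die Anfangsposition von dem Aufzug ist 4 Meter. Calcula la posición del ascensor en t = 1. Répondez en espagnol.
Necesitamos integrar nuestra ecuación de la velocidad v(t) = 3·t^2 + 2·t + 2 1 vez. La antiderivada de la velocidad, con x(0) = 4, da la posición: x(t) = t^3 + t^2 + 2·t + 4. Usando x(t) = t^3 + t^2 + 2·t + 4 y sustituyendo t = 1, encontramos x = 8.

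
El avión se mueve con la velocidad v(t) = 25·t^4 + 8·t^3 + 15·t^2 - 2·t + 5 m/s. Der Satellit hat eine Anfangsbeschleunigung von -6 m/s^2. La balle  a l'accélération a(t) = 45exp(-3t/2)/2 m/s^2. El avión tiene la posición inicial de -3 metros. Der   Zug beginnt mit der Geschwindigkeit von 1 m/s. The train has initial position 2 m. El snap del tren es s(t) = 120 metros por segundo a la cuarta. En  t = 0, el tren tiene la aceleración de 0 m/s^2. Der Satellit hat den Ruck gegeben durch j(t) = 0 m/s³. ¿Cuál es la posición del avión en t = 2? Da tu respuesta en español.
Debemos encontrar la antiderivada de nuestra ecuación de la velocidad v(t) = 25·t^4 + 8·t^3 + 15·t^2 - 2·t + 5 1 vez. La antiderivada de la velocidad, con x(0) = -3, da la posición: x(t) = 5·t^5 + 2·t^4 + 5·t^3 - t^2 + 5·t - 3. Usando x(t) = 5·t^5 + 2·t^4 + 5·t^3 - t^2 + 5·t - 3 y sustituyendo t = 2, encontramos x = 235.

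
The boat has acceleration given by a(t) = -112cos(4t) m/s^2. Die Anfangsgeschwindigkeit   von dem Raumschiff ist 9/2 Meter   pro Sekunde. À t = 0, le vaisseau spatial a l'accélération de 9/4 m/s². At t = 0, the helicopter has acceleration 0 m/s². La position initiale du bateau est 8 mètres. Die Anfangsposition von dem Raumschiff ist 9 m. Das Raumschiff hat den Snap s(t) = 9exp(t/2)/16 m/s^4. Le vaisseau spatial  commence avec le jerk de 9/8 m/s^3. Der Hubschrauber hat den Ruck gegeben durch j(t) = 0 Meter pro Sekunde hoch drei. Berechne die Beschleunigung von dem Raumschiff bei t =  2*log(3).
Ausgehend von dem Snap s(t) = 9·exp(t/2)/16, nehmen wir 2 Integrale. Durch Integration von dem Snap und Verwendung der Anfangsbedingung j(0) = 9/8, erhalten wir j(t) = 9·exp(t/2)/8. Mit ∫j(t)dt und Anwendung von a(0) = 9/4, finden wir a(t) = 9·exp(t/2)/4. Wir haben die Beschleunigung a(t) = 9·exp(t/2)/4. Durch Einsetzen von t = 2*log(3): a(2*log(3)) = 27/4.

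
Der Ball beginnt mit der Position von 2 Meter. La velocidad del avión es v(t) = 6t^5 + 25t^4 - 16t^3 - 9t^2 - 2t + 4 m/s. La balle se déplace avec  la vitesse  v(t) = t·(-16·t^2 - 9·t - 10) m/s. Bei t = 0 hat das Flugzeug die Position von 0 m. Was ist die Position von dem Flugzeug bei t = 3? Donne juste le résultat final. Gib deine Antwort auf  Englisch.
The position at t = 3 is x = 1542.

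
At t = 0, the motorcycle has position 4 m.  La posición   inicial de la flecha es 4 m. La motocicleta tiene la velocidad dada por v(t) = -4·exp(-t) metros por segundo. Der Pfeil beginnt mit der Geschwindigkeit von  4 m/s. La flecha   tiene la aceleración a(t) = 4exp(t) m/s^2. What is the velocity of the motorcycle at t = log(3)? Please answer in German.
Wir haben die Geschwindigkeit v(t) = -4·exp(-t). Durch Einsetzen von t = log(3): v(log(3)) = -4/3.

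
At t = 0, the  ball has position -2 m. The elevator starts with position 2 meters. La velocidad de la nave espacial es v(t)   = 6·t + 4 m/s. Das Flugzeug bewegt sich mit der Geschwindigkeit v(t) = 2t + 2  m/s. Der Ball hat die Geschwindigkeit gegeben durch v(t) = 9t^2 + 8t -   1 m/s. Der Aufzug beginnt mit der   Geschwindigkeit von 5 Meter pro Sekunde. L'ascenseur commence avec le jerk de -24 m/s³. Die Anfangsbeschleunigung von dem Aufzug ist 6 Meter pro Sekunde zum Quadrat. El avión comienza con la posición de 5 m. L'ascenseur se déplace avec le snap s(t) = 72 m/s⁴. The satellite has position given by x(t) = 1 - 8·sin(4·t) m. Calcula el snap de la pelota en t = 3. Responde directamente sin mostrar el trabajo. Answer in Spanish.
La respuesta es 0.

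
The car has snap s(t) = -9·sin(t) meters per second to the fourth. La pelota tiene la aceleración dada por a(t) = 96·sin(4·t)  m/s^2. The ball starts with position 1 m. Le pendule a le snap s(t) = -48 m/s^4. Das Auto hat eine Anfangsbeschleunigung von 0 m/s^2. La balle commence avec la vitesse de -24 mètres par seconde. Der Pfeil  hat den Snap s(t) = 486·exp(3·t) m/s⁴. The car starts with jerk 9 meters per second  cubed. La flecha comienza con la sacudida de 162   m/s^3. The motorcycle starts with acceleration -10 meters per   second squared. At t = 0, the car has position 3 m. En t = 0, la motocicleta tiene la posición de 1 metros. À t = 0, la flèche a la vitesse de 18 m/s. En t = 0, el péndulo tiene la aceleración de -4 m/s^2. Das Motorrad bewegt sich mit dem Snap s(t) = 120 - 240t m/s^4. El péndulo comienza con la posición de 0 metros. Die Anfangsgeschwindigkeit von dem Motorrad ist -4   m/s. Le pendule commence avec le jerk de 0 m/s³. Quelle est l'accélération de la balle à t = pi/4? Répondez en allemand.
Mit a(t) = 96·sin(4·t) und Einsetzen von t = pi/4, finden wir a = 0.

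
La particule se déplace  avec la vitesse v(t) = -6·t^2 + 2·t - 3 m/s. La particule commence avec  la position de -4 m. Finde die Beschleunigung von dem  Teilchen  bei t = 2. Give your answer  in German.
Wir müssen unsere Gleichung für die Geschwindigkeit v(t) = -6·t^2 + 2·t - 3 1-mal ableiten. Durch Ableiten von der Geschwindigkeit erhalten wir die Beschleunigung: a(t) = 2 - 12·t. Mit a(t) = 2 - 12·t und Einsetzen von t = 2, finden wir a = -22.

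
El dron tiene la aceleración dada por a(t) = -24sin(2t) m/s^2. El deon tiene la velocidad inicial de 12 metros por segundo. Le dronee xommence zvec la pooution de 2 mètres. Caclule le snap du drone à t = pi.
Pour résoudre ceci, nous devons prendre 2 dérivées de notre équation de l'accélération a(t) = -24·sin(2·t). En dérivant l'accélération, nous obtenons le jerk: j(t) = -48·cos(2·t). La dérivée du jerk donne le snap: s(t) = 96·sin(2·t). De l'équation du snap s(t) = 96·sin(2·t), nous substituons t = pi pour obtenir s = 0.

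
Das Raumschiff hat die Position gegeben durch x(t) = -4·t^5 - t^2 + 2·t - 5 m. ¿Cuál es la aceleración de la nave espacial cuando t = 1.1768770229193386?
Para resolver esto, necesitamos tomar 2 derivadas de nuestra ecuación de la posición x(t) = -4·t^5 - t^2 + 2·t - 5. Tomando d/dt de x(t), encontramos v(t) = -20·t^4 - 2·t + 2. Tomando d/dt de v(t), encontramos a(t) = -80·t^3 - 2. Usando a(t) = -80·t^3 - 2 y sustituyendo t = 1.1768770229193386, encontramos a = -132.401695620016.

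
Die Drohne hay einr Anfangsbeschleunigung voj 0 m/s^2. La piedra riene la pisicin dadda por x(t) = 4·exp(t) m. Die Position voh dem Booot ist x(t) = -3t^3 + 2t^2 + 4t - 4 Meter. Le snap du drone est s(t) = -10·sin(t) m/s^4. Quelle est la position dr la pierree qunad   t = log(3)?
De l'équation de la position x(t) = 4·exp(t), nous substituons t = log(3) pour obtenir x = 12.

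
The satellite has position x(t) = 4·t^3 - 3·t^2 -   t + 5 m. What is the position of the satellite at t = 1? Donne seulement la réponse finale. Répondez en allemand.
Die Position bei t = 1 ist x = 5.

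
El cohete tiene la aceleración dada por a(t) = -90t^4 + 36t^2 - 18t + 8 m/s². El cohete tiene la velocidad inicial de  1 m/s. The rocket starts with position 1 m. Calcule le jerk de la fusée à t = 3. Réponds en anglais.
Starting from acceleration a(t) = -90·t^4 + 36·t^2 - 18·t + 8, we take 1 derivative. Differentiating acceleration, we get jerk: j(t) = -360·t^3 + 72·t - 18. We have jerk j(t) = -360·t^3 + 72·t - 18. Substituting t = 3: j(3) = -9522.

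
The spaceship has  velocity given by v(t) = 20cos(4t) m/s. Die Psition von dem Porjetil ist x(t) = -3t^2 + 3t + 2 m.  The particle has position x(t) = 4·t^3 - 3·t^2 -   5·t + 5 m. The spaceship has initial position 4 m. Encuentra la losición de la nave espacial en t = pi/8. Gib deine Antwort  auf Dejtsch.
Wir müssen unsere Gleichung für die Geschwindigkeit v(t) = 20·cos(4·t) 1-mal integrieren. Die Stammfunktion von der Geschwindigkeit, mit x(0) = 4, ergibt die Position: x(t) = 5·sin(4·t) + 4. Wir haben die Position x(t) = 5·sin(4·t) + 4. Durch Einsetzen von t = pi/8: x(pi/8) = 9.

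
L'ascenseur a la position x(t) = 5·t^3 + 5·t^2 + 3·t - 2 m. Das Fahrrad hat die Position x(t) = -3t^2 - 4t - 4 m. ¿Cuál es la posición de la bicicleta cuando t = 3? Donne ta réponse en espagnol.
De la ecuación de la posición x(t) = -3·t^2 - 4·t - 4, sustituimos t = 3 para obtener x = -43.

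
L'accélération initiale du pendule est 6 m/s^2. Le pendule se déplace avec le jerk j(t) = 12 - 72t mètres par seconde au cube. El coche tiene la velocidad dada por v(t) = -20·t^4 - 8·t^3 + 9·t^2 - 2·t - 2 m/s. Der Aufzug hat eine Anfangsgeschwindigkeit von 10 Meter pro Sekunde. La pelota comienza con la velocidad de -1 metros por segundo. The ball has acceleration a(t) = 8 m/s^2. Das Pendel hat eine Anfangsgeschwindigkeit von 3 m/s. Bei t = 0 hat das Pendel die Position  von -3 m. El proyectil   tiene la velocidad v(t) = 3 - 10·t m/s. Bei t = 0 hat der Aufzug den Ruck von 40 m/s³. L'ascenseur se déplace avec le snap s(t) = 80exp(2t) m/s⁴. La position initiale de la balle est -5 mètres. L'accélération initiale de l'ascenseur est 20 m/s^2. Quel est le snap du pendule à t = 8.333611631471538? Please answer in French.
Pour résoudre ceci, nous devons prendre 1 dérivée de notre équation du jerk j(t) = 12 - 72·t. En prenant d/dt de j(t), nous trouvons s(t) = -72. En utilisant s(t) = -72 et en substituant t = 8.333611631471538, nous trouvons s = -72.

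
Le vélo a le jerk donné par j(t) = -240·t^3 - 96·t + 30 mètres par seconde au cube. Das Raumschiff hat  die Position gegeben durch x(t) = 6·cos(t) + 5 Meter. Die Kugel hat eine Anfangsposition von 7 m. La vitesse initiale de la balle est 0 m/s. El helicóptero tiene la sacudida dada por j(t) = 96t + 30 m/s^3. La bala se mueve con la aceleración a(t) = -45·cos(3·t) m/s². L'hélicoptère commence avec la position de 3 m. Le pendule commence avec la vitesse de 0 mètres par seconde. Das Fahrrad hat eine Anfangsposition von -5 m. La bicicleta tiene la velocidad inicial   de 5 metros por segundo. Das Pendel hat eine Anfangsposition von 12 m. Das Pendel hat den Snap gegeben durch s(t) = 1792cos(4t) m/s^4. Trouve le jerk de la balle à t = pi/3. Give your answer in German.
Wir müssen unsere Gleichung für die Beschleunigung a(t) = -45·cos(3·t) 1-mal ableiten. Mit d/dt von a(t) finden wir j(t) = 135·sin(3·t). Aus der Gleichung für den Ruck j(t) = 135·sin(3·t), setzen wir t = pi/3 ein und erhalten j = 0.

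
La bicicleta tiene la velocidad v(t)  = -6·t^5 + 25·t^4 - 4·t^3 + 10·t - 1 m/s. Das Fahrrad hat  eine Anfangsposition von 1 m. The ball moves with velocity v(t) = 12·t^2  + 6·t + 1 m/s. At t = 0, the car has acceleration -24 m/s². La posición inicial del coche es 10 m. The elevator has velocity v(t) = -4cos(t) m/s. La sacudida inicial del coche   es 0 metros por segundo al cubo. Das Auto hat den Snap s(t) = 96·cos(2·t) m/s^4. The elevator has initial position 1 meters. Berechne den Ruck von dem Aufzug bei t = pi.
Um dies zu lösen, müssen wir 2 Ableitungen unserer Gleichung für die Geschwindigkeit v(t) = -4·cos(t) nehmen. Die Ableitung von der Geschwindigkeit ergibt die Beschleunigung: a(t) = 4·sin(t). Durch Ableiten von der Beschleunigung erhalten wir den Ruck: j(t) = 4·cos(t). Aus der Gleichung für den Ruck j(t) = 4·cos(t), setzen wir t = pi ein und erhalten j = -4.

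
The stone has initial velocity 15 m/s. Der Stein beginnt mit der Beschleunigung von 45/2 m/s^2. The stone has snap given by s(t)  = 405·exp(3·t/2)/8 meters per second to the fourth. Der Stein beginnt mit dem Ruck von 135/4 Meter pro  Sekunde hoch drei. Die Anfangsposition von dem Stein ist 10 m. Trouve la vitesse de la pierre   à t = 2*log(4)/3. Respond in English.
To find the answer, we compute 3 integrals of s(t) = 405·exp(3·t/2)/8. The antiderivative of snap is jerk. Using j(0) = 135/4, we get j(t) = 135·exp(3·t/2)/4. The antiderivative of jerk is acceleration. Using a(0) = 45/2, we get a(t) = 45·exp(3·t/2)/2. The integral of acceleration is velocity. Using v(0) = 15, we get v(t) = 15·exp(3·t/2). Using v(t) = 15·exp(3·t/2) and substituting t = 2*log(4)/3, we find v = 60.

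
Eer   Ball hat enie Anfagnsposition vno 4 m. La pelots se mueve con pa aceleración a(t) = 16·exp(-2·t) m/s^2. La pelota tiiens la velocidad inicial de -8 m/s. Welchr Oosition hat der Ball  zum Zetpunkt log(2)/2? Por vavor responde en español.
Debemos encontrar la antiderivada de nuestra ecuación de la aceleración a(t) = 16·exp(-2·t) 2 veces. La antiderivada de la aceleración, con v(0) = -8, da la velocidad: v(t) = -8·exp(-2·t). La antiderivada de la velocidad es la posición. Usando x(0) = 4, obtenemos x(t) = 4·exp(-2·t). Tenemos la posición x(t) = 4·exp(-2·t). Sustituyendo t = log(2)/2: x(log(2)/2) = 2.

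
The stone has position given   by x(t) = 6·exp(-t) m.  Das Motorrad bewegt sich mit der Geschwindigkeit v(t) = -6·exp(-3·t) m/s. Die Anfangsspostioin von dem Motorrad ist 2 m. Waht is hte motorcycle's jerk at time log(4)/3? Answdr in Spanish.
Debemos derivar nuestra ecuación de la velocidad v(t) = -6·exp(-3·t) 2 veces. La derivada de la velocidad da la aceleración: a(t) = 18·exp(-3·t). Tomando d/dt de a(t), encontramos j(t) = -54·exp(-3·t). Tenemos la sacudida j(t) = -54·exp(-3·t). Sustituyendo t = log(4)/3: j(log(4)/3) = -27/2.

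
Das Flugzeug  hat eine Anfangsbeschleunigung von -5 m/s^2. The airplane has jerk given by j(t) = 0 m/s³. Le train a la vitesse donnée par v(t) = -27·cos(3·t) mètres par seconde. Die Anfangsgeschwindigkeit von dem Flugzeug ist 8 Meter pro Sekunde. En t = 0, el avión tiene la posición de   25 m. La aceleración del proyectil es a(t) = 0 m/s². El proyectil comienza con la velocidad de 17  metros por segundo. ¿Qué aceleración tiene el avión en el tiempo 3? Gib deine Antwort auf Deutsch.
Um dies zu lösen, müssen wir 1 Integral unserer Gleichung für den Ruck j(t) = 0 finden. Die Stammfunktion von dem Ruck ist die Beschleunigung. Mit a(0) = -5 erhalten wir a(t) = -5. Wir haben die Beschleunigung a(t) = -5. Durch Einsetzen von t = 3: a(3) = -5.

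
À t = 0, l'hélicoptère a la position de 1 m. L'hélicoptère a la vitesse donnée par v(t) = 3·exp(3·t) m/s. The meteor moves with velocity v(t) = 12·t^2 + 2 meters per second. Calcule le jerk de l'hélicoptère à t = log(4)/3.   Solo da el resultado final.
Le jerk à t = log(4)/3 est j = 108.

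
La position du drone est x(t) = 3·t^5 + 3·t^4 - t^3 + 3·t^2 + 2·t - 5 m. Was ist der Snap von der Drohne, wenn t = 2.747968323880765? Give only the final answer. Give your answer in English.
The answer is 1061.26859659708.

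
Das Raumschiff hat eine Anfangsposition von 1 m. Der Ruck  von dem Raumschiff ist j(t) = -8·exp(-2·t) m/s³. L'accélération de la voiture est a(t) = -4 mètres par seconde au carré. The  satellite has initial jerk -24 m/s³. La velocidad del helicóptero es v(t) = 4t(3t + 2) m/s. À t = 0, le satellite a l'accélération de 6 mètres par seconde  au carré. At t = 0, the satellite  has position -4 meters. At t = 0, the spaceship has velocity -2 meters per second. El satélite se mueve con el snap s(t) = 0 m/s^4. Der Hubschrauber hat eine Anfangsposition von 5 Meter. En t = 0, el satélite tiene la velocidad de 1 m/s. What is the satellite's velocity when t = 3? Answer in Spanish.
Para resolver esto, necesitamos tomar 3 integrales de nuestra ecuación del snap s(t) = 0. La antiderivada del snap, con j(0) = -24, da la sacudida: j(t) = -24. La integral de la sacudida es la aceleración. Usando a(0) = 6, obtenemos a(t) = 6 - 24·t. La antiderivada de la aceleración, con v(0) = 1, da la velocidad: v(t) = -12·t^2 + 6·t + 1. Tenemos la velocidad v(t) = -12·t^2 + 6·t + 1. Sustituyendo t = 3: v(3) = -89.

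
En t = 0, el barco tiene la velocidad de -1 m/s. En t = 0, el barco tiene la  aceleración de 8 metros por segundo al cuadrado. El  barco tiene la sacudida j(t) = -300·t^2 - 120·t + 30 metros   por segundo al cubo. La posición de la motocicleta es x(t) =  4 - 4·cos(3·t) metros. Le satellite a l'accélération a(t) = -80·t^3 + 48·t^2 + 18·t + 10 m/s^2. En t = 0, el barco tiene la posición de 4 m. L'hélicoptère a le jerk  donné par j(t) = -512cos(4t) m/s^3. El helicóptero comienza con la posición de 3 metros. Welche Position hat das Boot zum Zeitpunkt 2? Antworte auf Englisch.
Starting from jerk j(t) = -300·t^2 - 120·t + 30, we take 3 antiderivatives. The antiderivative of jerk, with a(0) = 8, gives acceleration: a(t) = -100·t^3 - 60·t^2 + 30·t + 8. The integral of acceleration is velocity. Using v(0) = -1, we get v(t) = -25·t^4 - 20·t^3 + 15·t^2 + 8·t - 1. The integral of velocity is position. Using x(0) = 4, we get x(t) = -5·t^5 - 5·t^4 + 5·t^3 + 4·t^2 - t + 4. Using x(t) = -5·t^5 - 5·t^4 + 5·t^3 + 4·t^2 - t + 4 and substituting t = 2, we find x = -182.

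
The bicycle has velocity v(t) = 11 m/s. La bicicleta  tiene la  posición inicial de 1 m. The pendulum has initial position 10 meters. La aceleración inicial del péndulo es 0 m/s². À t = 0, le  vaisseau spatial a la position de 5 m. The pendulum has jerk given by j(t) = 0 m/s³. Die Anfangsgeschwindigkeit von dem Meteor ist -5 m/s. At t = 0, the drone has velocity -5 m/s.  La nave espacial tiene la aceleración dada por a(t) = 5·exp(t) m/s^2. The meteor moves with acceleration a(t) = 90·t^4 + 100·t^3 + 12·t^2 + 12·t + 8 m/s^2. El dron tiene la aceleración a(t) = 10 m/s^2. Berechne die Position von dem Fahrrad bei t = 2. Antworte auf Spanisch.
Debemos encontrar la antiderivada de nuestra ecuación de la velocidad v(t) = 11 1 vez. La antiderivada de la velocidad, con x(0) = 1, da la posición: x(t) = 11·t + 1. Tenemos la posición x(t) = 11·t + 1. Sustituyendo t = 2: x(2) = 23.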